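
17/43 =17/43=0.40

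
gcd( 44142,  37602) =6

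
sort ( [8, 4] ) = [4,  8]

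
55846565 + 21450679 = 77297244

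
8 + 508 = 516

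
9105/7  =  9105/7 = 1300.71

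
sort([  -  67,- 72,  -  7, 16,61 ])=[-72,-67 , - 7 , 16,  61 ] 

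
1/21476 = 1/21476 = 0.00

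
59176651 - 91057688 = -31881037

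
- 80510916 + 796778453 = 716267537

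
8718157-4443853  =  4274304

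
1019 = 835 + 184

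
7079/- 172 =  - 7079/172  =  - 41.16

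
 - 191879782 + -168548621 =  - 360428403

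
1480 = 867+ 613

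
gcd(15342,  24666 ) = 6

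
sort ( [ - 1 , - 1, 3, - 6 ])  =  [ - 6, -1, - 1, 3 ] 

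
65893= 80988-15095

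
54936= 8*6867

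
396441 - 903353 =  - 506912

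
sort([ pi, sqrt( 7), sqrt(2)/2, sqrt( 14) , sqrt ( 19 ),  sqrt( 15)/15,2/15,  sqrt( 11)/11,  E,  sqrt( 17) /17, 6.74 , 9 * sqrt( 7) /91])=[2/15,sqrt(17 )/17, sqrt( 15)/15 , 9*sqrt(7 ) /91, sqrt( 11 ) /11, sqrt( 2) /2, sqrt( 7),E, pi, sqrt(14 ),sqrt( 19 ), 6.74 ] 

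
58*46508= 2697464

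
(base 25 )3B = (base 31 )2o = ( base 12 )72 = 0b1010110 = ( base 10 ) 86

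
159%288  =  159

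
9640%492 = 292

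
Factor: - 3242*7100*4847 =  - 111569215400= - 2^3*5^2* 37^1*71^1*131^1*1621^1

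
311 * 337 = 104807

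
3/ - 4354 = -3/4354 = -0.00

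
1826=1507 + 319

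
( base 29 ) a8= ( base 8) 452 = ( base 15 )14D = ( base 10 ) 298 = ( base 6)1214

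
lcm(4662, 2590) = 23310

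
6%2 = 0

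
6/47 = 6/47 =0.13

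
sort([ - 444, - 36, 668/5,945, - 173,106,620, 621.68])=[ - 444,-173, -36, 106,668/5,  620,621.68,945 ]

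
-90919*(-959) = 87191321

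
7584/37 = 7584/37 = 204.97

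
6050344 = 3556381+2493963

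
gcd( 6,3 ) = 3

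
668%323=22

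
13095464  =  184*71171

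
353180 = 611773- 258593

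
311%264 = 47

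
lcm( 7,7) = 7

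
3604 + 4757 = 8361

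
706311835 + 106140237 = 812452072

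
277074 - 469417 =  - 192343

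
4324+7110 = 11434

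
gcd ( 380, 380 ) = 380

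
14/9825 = 14/9825 = 0.00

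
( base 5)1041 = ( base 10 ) 146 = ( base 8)222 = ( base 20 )76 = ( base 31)4m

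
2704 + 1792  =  4496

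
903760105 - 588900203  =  314859902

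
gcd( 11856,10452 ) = 156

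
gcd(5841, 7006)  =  1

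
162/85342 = 81/42671 = 0.00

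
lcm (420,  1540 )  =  4620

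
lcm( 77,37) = 2849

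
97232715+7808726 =105041441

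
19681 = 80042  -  60361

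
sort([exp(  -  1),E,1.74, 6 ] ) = [ exp( - 1),1.74 , E,6] 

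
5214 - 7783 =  - 2569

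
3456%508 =408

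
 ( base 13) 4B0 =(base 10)819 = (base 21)1I0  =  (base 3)1010100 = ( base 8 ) 1463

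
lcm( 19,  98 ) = 1862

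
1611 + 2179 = 3790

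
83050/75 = 1107 + 1/3 = 1107.33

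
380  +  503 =883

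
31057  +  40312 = 71369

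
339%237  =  102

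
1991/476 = 1991/476 = 4.18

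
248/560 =31/70= 0.44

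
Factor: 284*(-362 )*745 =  - 76591960 = - 2^3*5^1 * 71^1 * 149^1 * 181^1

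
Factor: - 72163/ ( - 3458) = 2^( - 1)*13^1 * 19^( - 1)*61^1 = 793/38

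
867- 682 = 185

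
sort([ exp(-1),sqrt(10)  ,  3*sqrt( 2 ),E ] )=[ exp( - 1) , E,sqrt( 10 ) , 3*sqrt( 2)]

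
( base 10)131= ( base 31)47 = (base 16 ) 83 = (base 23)5g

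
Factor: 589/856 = 2^(-3)* 19^1*31^1*107^(- 1 ) 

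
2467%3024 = 2467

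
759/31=759/31= 24.48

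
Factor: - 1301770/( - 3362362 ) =650885/1681181  =  5^1*17^( - 1 ) * 349^1*373^1 * 98893^(-1)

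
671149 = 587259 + 83890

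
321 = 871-550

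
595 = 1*595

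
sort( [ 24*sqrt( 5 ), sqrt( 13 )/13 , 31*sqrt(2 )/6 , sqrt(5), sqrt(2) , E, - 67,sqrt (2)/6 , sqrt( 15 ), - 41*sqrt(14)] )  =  [ -41 * sqrt(14) , - 67,sqrt(2)/6,  sqrt(13)/13, sqrt(2),sqrt( 5),E, sqrt ( 15 ),31*sqrt(2 )/6, 24*sqrt(5)]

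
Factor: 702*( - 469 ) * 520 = -171203760 = - 2^4*3^3*5^1 * 7^1*13^2 * 67^1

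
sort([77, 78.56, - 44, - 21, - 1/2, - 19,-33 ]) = [ - 44, - 33,- 21,  -  19, - 1/2 , 77,78.56]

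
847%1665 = 847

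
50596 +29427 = 80023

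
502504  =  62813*8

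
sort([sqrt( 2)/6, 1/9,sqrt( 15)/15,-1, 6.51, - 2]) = [ - 2, - 1,1/9,sqrt(2 )/6,sqrt(15)/15, 6.51 ]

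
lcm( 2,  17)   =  34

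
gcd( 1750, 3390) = 10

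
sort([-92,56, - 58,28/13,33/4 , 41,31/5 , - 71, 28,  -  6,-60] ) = [ - 92, - 71, -60, - 58, - 6, 28/13 , 31/5,  33/4,28,  41, 56 ] 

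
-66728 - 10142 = -76870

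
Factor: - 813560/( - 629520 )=473/366 = 2^( - 1)*3^ (-1)*11^1*43^1*61^( - 1)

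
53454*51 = 2726154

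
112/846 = 56/423 = 0.13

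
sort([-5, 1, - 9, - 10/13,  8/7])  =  [ - 9, - 5, - 10/13,1, 8/7 ] 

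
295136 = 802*368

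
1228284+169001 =1397285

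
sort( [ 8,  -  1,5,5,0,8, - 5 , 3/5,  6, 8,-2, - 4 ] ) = [ - 5, - 4 , - 2, - 1, 0,3/5,5,5,  6,8,8 , 8]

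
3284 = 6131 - 2847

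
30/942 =5/157 = 0.03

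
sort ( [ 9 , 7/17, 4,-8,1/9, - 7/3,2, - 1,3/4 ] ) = [-8, - 7/3, - 1, 1/9,7/17,3/4 , 2,4,9]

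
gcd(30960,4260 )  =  60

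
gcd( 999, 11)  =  1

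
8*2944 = 23552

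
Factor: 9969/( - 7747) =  - 3^1 * 61^( - 1 )*127^(-1)*3323^1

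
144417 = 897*161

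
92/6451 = 92/6451 = 0.01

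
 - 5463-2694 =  - 8157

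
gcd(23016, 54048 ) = 24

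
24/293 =24/293 = 0.08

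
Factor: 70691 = 223^1*317^1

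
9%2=1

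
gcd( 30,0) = 30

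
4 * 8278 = 33112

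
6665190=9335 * 714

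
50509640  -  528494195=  - 477984555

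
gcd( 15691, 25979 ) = 1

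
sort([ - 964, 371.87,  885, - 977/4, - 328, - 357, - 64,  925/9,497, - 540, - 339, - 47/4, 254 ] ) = [ - 964, - 540, - 357 , - 339,-328, - 977/4, - 64,-47/4,925/9,254,371.87,497,885]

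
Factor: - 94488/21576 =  - 29^(-1)*127^1 = - 127/29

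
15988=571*28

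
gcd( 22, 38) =2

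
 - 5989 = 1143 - 7132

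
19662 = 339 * 58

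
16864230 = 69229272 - 52365042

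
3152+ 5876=9028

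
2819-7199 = -4380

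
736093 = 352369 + 383724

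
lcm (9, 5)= 45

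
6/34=3/17= 0.18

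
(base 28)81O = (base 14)243A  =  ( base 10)6324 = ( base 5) 200244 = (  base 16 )18b4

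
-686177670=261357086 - 947534756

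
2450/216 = 11  +  37/108=11.34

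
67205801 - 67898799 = -692998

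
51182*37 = 1893734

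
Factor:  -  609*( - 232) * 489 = 2^3*3^2*7^1*29^2*163^1 = 69089832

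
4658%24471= 4658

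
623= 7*89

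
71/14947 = 71/14947 = 0.00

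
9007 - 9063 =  - 56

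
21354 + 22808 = 44162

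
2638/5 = 2638/5 = 527.60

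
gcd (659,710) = 1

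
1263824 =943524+320300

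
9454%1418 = 946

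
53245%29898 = 23347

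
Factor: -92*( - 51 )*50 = 2^3*3^1*5^2*17^1*23^1 = 234600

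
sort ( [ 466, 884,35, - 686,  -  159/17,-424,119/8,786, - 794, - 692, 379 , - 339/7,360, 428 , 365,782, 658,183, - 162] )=[ - 794,-692, -686, - 424, - 162, - 339/7 , - 159/17,119/8, 35, 183,360,365,379, 428,466,658, 782,  786, 884 ] 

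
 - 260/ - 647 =260/647= 0.40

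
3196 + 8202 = 11398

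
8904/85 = 104 + 64/85 = 104.75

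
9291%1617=1206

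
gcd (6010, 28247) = 601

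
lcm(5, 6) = 30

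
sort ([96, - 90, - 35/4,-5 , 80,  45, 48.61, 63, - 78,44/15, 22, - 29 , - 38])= [ - 90, - 78 , - 38, - 29, - 35/4 , -5 , 44/15,22 , 45,48.61,63,80, 96]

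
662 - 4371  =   - 3709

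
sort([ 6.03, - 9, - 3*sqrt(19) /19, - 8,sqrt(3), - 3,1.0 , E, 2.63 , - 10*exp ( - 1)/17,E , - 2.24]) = [- 9, -8, - 3, - 2.24, -3*sqrt ( 19) /19 , - 10*exp( - 1 ) /17,1.0,sqrt(3 ),  2.63, E, E , 6.03] 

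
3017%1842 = 1175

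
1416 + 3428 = 4844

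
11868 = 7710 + 4158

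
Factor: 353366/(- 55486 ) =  - 13^1 * 13591^1*27743^( - 1 ) = - 176683/27743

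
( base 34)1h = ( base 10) 51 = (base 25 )21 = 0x33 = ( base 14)39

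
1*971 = 971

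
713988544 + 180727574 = 894716118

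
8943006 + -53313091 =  - 44370085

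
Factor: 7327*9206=67452362 = 2^1*17^1*431^1*4603^1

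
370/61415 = 74/12283 = 0.01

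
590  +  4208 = 4798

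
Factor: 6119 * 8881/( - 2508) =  - 54342839/2508= - 2^( - 2)*3^( - 1)*11^( - 1 )*19^ (  -  1)*29^1*83^1*107^1*211^1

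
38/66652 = 1/1754 = 0.00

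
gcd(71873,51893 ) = 1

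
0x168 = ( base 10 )360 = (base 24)F0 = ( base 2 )101101000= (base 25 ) ea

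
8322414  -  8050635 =271779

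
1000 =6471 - 5471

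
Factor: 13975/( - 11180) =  - 2^( -2)*5^1 = - 5/4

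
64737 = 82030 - 17293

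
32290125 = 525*61505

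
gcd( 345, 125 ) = 5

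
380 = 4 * 95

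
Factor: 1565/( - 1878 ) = -5/6=- 2^( - 1)*3^ (  -  1)*5^1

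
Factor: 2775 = 3^1 *5^2*37^1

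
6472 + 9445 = 15917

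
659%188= 95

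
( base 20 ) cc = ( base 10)252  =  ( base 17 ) EE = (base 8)374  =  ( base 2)11111100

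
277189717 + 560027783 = 837217500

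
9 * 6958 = 62622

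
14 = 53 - 39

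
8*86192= 689536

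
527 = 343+184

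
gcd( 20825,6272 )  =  49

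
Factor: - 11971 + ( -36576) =- 48547 = - 43^1 * 1129^1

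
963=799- - 164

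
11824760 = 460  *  25706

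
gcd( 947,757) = 1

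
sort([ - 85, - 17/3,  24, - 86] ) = [ - 86, - 85,  -  17/3,24]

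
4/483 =4/483=0.01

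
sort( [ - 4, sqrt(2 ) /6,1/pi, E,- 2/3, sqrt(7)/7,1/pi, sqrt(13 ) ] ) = [ - 4, - 2/3, sqrt( 2)/6,1/pi,1/pi , sqrt(7)/7 , E, sqrt(13)]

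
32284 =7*4612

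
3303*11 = 36333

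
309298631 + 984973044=1294271675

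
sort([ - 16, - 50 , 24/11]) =[ - 50, - 16  ,  24/11]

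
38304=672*57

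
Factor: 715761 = 3^2*67^1*1187^1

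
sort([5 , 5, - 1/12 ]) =[ - 1/12,5, 5 ]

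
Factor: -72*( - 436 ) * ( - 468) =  - 14691456 = - 2^7*3^4*13^1*109^1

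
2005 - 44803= - 42798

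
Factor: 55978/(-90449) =-2^1*13^1*151^( - 1 )*599^(-1)*2153^1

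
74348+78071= 152419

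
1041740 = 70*14882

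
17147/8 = 2143 + 3/8 = 2143.38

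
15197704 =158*96188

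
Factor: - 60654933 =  - 3^3*23^1*97673^1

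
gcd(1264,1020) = 4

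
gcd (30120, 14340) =60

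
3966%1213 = 327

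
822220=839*980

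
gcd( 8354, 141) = 1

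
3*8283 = 24849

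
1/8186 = 1/8186 = 0.00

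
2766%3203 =2766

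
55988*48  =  2687424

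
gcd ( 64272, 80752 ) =1648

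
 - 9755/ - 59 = 165 + 20/59 = 165.34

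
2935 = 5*587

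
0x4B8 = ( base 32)15o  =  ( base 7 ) 3344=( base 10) 1208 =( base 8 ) 2270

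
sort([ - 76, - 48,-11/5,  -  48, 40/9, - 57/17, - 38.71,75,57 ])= [ - 76, - 48, - 48, - 38.71, - 57/17, - 11/5,  40/9, 57, 75]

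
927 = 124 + 803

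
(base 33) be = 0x179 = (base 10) 377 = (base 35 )ar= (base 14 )1CD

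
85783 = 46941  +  38842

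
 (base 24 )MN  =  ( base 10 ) 551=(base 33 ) gn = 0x227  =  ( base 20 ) 17B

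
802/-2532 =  - 401/1266 = -  0.32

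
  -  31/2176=-1+2145/2176 = - 0.01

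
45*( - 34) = -1530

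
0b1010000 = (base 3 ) 2222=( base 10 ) 80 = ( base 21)3H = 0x50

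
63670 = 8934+54736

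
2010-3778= - 1768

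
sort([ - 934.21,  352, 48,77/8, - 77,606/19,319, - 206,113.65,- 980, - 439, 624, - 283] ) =[ - 980 ,  -  934.21 , - 439, - 283, - 206, - 77, 77/8,606/19,48, 113.65,  319,352,624]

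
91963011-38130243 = 53832768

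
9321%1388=993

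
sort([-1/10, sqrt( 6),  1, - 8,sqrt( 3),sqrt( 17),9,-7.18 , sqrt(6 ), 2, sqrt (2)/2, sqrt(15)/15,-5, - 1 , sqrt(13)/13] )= [ - 8, - 7.18 ,-5 ,-1,  -  1/10 , sqrt ( 15) /15,sqrt( 13 ) /13,sqrt( 2) /2 , 1, sqrt(3), 2,sqrt ( 6),  sqrt ( 6), sqrt (17), 9 ]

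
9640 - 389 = 9251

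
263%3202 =263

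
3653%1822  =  9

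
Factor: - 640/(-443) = 2^7*5^1 * 443^( - 1)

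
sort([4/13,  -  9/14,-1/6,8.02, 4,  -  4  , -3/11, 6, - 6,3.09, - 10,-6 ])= [ - 10,- 6,  -  6, - 4,-9/14, - 3/11, - 1/6, 4/13, 3.09, 4, 6, 8.02 ] 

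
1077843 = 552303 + 525540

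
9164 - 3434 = 5730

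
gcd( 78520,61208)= 8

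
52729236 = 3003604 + 49725632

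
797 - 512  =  285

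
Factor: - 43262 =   -  2^1*97^1*223^1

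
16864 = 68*248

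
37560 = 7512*5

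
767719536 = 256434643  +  511284893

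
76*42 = 3192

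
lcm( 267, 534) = 534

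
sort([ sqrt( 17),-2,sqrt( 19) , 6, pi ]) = [ - 2,pi,sqrt( 17), sqrt ( 19) , 6]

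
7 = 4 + 3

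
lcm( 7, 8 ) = 56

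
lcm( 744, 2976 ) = 2976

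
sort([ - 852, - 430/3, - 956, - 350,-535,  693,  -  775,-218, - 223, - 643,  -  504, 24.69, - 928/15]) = [ - 956, - 852,-775, - 643 , - 535 , - 504 , - 350, - 223 , - 218, -430/3, - 928/15, 24.69,693]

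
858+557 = 1415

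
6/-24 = -1  +  3/4= -0.25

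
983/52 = 983/52 = 18.90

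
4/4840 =1/1210 = 0.00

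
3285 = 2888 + 397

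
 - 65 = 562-627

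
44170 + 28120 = 72290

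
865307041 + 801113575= 1666420616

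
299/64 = 4  +  43/64 = 4.67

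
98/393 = 98/393 = 0.25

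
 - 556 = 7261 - 7817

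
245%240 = 5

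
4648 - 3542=1106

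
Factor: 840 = 2^3*3^1 * 5^1*7^1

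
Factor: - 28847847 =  - 3^1*7^1 * 53^1 *25919^1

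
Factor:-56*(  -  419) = 23464 = 2^3*7^1*419^1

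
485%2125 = 485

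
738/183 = 4+ 2/61 = 4.03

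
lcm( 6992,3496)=6992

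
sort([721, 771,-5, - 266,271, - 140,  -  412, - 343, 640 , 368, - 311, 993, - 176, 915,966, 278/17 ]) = [ - 412, - 343, - 311,-266,- 176, - 140, - 5,  278/17, 271, 368, 640 , 721, 771, 915, 966, 993] 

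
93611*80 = 7488880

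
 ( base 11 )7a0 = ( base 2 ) 1110111101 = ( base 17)355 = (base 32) TT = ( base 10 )957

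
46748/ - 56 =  - 11687/14 = - 834.79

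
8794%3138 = 2518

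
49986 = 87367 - 37381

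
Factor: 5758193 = 7^1*822599^1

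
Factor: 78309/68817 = 33/29=3^1*11^1*29^(-1)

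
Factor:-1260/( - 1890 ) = 2^1*3^(  -  1 ) = 2/3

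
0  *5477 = 0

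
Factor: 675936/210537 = 2^5 * 149^( - 1)*157^( - 1) * 2347^1 = 75104/23393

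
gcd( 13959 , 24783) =33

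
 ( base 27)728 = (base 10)5165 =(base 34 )4fv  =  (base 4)1100231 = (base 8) 12055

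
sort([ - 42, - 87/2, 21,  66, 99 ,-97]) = [  -  97,-87/2,-42,21, 66, 99]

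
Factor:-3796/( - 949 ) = 2^2 = 4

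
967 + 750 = 1717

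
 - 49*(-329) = 16121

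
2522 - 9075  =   - 6553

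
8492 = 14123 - 5631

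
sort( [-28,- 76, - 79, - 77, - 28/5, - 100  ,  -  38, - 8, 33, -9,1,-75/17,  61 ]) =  [ - 100, - 79,-77, - 76, - 38, - 28,  -  9, - 8, - 28/5,  -  75/17, 1, 33 , 61] 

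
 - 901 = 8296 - 9197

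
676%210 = 46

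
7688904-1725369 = 5963535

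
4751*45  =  213795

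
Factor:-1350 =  - 2^1*3^3*5^2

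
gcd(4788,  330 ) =6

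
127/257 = 127/257 = 0.49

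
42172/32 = 10543/8 = 1317.88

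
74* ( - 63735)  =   - 4716390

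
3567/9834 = 1189/3278 = 0.36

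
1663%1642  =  21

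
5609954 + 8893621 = 14503575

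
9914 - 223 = 9691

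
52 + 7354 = 7406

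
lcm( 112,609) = 9744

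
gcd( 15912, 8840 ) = 1768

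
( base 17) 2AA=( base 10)758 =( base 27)112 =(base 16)2f6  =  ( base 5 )11013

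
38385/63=4265/7 = 609.29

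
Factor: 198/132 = 2^( - 1)*3^1 = 3/2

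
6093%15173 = 6093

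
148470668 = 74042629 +74428039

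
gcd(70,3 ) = 1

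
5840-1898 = 3942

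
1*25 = 25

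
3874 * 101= 391274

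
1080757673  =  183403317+897354356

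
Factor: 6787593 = 3^2*43^1*17539^1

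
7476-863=6613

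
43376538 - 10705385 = 32671153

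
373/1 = 373 = 373.00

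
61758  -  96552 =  - 34794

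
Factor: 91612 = 2^2*37^1 * 619^1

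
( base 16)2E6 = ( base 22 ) 1bg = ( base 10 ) 742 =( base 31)nt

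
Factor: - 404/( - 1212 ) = 1/3 = 3^(  -  1) 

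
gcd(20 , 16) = 4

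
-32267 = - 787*41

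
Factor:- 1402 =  - 2^1 * 701^1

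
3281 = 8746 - 5465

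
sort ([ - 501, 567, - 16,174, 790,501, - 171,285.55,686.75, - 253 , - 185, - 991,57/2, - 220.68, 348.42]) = [ - 991,  -  501,  -  253, - 220.68,  -  185, - 171 , - 16,57/2 , 174,285.55,  348.42,501,567,686.75,790] 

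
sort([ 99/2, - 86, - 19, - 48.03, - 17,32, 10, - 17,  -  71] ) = [ - 86, - 71, - 48.03 , - 19,-17,  -  17,10, 32,99/2 ] 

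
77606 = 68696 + 8910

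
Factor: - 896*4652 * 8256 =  - 34412593152 = -2^15*3^1*7^1*43^1*1163^1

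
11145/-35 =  - 319 + 4/7 = -318.43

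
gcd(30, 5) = 5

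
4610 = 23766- 19156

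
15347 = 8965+6382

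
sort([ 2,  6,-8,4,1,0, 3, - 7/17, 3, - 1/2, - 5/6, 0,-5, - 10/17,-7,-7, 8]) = [ - 8,-7, - 7, - 5, - 5/6, - 10/17,-1/2 , - 7/17, 0, 0 , 1 , 2 , 3, 3, 4,6, 8] 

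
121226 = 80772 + 40454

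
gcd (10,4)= 2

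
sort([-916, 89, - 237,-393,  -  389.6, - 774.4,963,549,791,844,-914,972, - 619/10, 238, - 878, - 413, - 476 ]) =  [ - 916, - 914, - 878, - 774.4, - 476, - 413,  -  393, - 389.6, -237, - 619/10,89,  238,  549, 791 , 844, 963, 972 ]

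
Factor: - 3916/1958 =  - 2 =- 2^1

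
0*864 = 0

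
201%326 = 201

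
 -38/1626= -19/813 = -0.02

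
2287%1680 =607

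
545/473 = 1 + 72/473= 1.15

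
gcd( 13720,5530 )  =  70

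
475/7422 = 475/7422  =  0.06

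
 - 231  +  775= 544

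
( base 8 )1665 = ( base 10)949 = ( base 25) 1CO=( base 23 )1I6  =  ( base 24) 1fd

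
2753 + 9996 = 12749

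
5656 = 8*707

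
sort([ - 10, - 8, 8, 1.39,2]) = [ - 10, - 8, 1.39,2 , 8]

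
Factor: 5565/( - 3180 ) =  - 7/4=- 2^(-2)*7^1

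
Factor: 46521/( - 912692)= - 2^(  -  2 )*3^3* 11^( - 1)*1723^1*20743^ ( - 1)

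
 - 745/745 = -1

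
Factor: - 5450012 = -2^2 * 967^1*1409^1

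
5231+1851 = 7082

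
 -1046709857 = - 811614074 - 235095783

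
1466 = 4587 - 3121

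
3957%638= 129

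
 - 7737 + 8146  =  409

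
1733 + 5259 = 6992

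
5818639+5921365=11740004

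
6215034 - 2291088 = 3923946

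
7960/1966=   4 + 48/983 = 4.05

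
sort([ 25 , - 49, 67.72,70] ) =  [ - 49,  25,  67.72, 70]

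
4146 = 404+3742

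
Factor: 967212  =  2^2*3^2*67^1 * 401^1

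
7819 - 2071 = 5748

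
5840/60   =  292/3  =  97.33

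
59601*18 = 1072818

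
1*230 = 230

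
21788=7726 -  - 14062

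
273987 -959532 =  - 685545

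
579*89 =51531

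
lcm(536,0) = 0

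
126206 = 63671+62535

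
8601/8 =8601/8 = 1075.12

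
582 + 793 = 1375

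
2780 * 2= 5560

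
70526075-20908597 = 49617478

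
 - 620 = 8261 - 8881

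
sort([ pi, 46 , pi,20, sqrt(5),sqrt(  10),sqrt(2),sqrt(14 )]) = [sqrt ( 2 ),sqrt( 5 ),pi, pi,sqrt(10 ),sqrt(14 ), 20,46]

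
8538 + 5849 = 14387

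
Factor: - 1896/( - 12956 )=6/41 = 2^1*3^1*41^( - 1) 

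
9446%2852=890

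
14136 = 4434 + 9702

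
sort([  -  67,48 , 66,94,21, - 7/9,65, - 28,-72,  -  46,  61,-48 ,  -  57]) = [ - 72 , - 67, - 57 ,  -  48,- 46, - 28,-7/9,21,48,61,65, 66,94]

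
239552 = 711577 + - 472025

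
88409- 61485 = 26924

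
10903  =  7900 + 3003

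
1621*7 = 11347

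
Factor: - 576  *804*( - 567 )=2^8 * 3^7*7^1*67^1 = 262579968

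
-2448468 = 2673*( - 916) 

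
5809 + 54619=60428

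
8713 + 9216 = 17929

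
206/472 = 103/236 = 0.44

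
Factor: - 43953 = -3^1*7^2 * 13^1*23^1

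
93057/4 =93057/4=23264.25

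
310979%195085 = 115894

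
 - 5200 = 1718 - 6918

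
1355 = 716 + 639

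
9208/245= 9208/245 = 37.58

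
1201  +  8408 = 9609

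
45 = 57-12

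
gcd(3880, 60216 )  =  8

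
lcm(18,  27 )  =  54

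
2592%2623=2592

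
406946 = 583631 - 176685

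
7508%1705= 688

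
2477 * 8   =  19816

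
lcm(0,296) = 0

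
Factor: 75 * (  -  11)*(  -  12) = 2^2*3^2*5^2*11^1 =9900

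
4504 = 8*563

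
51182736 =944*54219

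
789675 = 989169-199494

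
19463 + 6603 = 26066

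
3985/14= 3985/14   =  284.64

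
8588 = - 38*( - 226)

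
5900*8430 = 49737000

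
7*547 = 3829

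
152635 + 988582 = 1141217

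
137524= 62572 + 74952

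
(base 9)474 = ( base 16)187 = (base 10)391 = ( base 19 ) 11b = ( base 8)607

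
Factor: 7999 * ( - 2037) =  -3^1*7^1*19^1*97^1*421^1 = - 16293963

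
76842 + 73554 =150396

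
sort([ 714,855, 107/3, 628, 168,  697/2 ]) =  [107/3, 168, 697/2, 628, 714, 855 ] 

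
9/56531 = 9/56531 = 0.00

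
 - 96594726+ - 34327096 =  - 130921822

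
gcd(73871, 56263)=1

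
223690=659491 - 435801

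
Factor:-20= - 2^2*5^1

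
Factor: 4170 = 2^1*3^1 * 5^1*139^1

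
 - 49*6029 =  -295421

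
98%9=8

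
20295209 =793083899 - 772788690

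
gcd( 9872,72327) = 1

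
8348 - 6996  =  1352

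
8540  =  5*1708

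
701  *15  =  10515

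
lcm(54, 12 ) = 108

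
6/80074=3/40037 =0.00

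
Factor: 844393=11^1*29^1 * 2647^1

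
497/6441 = 497/6441 = 0.08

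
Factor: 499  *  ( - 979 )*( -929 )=11^1*  89^1*499^1*929^1 = 453836009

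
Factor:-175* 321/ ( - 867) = 18725/289= 5^2*7^1*17^( - 2 )*107^1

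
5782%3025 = 2757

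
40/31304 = 5/3913 = 0.00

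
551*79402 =43750502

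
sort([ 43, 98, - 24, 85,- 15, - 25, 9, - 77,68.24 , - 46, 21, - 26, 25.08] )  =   [ - 77, - 46, - 26,-25,  -  24 ,  -  15,9, 21, 25.08,43,68.24, 85,98 ]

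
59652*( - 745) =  - 44440740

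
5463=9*607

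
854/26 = 427/13 = 32.85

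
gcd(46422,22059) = 9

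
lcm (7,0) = 0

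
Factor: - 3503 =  - 31^1*113^1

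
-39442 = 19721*(-2)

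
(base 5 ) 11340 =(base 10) 845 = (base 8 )1515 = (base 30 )S5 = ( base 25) 18K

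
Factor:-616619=  -  347^1*1777^1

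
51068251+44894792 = 95963043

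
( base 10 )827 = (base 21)1i8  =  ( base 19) 25a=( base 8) 1473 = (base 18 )29H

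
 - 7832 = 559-8391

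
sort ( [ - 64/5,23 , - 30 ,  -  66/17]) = [ - 30, - 64/5, - 66/17 , 23]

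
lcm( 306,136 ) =1224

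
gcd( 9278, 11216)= 2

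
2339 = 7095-4756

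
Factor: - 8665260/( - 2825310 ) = 288842/94177 = 2^1*41^( - 1 )*139^1*1039^1*2297^ ( -1 ) 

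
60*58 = 3480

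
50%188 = 50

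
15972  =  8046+7926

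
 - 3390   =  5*( - 678 ) 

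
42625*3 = 127875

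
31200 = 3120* 10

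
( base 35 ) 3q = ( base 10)131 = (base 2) 10000011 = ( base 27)4n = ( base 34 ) 3t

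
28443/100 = 284 + 43/100 = 284.43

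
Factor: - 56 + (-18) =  - 2^1*37^1 = -74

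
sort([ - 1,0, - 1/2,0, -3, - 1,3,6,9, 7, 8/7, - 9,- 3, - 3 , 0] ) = [ - 9, -3, - 3, - 3, - 1, - 1, - 1/2, 0, 0,0, 8/7,3,6, 7, 9]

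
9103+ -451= 8652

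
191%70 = 51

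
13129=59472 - 46343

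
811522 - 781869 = 29653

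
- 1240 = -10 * 124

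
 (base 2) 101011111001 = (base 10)2809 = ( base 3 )10212001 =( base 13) 1381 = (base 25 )4c9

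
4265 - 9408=  -  5143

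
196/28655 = 196/28655  =  0.01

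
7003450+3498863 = 10502313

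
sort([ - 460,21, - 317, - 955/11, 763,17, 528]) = [ - 460, - 317 , - 955/11, 17,  21,528,763]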